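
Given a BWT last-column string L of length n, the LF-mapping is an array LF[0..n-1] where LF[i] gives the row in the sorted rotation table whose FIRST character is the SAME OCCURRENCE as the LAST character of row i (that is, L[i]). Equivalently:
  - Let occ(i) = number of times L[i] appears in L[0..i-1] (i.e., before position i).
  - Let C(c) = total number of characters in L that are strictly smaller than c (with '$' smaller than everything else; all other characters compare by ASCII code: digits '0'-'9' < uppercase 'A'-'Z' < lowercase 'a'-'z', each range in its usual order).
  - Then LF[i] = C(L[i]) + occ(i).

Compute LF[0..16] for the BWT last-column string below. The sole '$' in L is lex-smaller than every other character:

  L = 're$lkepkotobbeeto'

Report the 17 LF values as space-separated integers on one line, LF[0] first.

Answer: 14 3 0 9 7 4 13 8 10 15 11 1 2 5 6 16 12

Derivation:
Char counts: '$':1, 'b':2, 'e':4, 'k':2, 'l':1, 'o':3, 'p':1, 'r':1, 't':2
C (first-col start): C('$')=0, C('b')=1, C('e')=3, C('k')=7, C('l')=9, C('o')=10, C('p')=13, C('r')=14, C('t')=15
L[0]='r': occ=0, LF[0]=C('r')+0=14+0=14
L[1]='e': occ=0, LF[1]=C('e')+0=3+0=3
L[2]='$': occ=0, LF[2]=C('$')+0=0+0=0
L[3]='l': occ=0, LF[3]=C('l')+0=9+0=9
L[4]='k': occ=0, LF[4]=C('k')+0=7+0=7
L[5]='e': occ=1, LF[5]=C('e')+1=3+1=4
L[6]='p': occ=0, LF[6]=C('p')+0=13+0=13
L[7]='k': occ=1, LF[7]=C('k')+1=7+1=8
L[8]='o': occ=0, LF[8]=C('o')+0=10+0=10
L[9]='t': occ=0, LF[9]=C('t')+0=15+0=15
L[10]='o': occ=1, LF[10]=C('o')+1=10+1=11
L[11]='b': occ=0, LF[11]=C('b')+0=1+0=1
L[12]='b': occ=1, LF[12]=C('b')+1=1+1=2
L[13]='e': occ=2, LF[13]=C('e')+2=3+2=5
L[14]='e': occ=3, LF[14]=C('e')+3=3+3=6
L[15]='t': occ=1, LF[15]=C('t')+1=15+1=16
L[16]='o': occ=2, LF[16]=C('o')+2=10+2=12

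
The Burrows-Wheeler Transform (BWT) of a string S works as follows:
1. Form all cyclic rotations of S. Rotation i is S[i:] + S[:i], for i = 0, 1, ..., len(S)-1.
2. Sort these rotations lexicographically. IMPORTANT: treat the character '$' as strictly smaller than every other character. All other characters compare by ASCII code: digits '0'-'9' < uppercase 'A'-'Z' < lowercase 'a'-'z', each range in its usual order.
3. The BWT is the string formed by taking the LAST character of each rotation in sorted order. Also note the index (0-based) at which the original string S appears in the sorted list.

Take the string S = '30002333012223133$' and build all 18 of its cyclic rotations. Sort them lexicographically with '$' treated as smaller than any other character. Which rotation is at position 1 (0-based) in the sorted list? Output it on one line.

Answer: 0002333012223133$3

Derivation:
All 18 rotations (rotation i = S[i:]+S[:i]):
  rot[0] = 30002333012223133$
  rot[1] = 0002333012223133$3
  rot[2] = 002333012223133$30
  rot[3] = 02333012223133$300
  rot[4] = 2333012223133$3000
  rot[5] = 333012223133$30002
  rot[6] = 33012223133$300023
  rot[7] = 3012223133$3000233
  rot[8] = 012223133$30002333
  rot[9] = 12223133$300023330
  rot[10] = 2223133$3000233301
  rot[11] = 223133$30002333012
  rot[12] = 23133$300023330122
  rot[13] = 3133$3000233301222
  rot[14] = 133$30002333012223
  rot[15] = 33$300023330122231
  rot[16] = 3$3000233301222313
  rot[17] = $30002333012223133
Sorted (with $ < everything):
  sorted[0] = $30002333012223133
  sorted[1] = 0002333012223133$3
  sorted[2] = 002333012223133$30
  sorted[3] = 012223133$30002333
  sorted[4] = 02333012223133$300
  sorted[5] = 12223133$300023330
  sorted[6] = 133$30002333012223
  sorted[7] = 2223133$3000233301
  sorted[8] = 223133$30002333012
  sorted[9] = 23133$300023330122
  sorted[10] = 2333012223133$3000
  sorted[11] = 3$3000233301222313
  sorted[12] = 30002333012223133$
  sorted[13] = 3012223133$3000233
  sorted[14] = 3133$3000233301222
  sorted[15] = 33$300023330122231
  sorted[16] = 33012223133$300023
  sorted[17] = 333012223133$30002
sorted[1] = 0002333012223133$3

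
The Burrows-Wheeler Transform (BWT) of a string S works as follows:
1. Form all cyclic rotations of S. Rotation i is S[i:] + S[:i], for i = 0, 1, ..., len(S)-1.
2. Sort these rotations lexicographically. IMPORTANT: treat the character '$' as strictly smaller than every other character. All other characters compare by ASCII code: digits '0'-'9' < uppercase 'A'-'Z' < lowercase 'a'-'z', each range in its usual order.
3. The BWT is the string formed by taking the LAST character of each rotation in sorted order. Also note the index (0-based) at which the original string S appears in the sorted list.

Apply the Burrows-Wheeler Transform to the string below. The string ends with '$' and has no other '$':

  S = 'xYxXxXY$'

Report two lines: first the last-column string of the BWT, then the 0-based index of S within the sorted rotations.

Answer: YxxXxXY$
7

Derivation:
All 8 rotations (rotation i = S[i:]+S[:i]):
  rot[0] = xYxXxXY$
  rot[1] = YxXxXY$x
  rot[2] = xXxXY$xY
  rot[3] = XxXY$xYx
  rot[4] = xXY$xYxX
  rot[5] = XY$xYxXx
  rot[6] = Y$xYxXxX
  rot[7] = $xYxXxXY
Sorted (with $ < everything):
  sorted[0] = $xYxXxXY  (last char: 'Y')
  sorted[1] = XY$xYxXx  (last char: 'x')
  sorted[2] = XxXY$xYx  (last char: 'x')
  sorted[3] = Y$xYxXxX  (last char: 'X')
  sorted[4] = YxXxXY$x  (last char: 'x')
  sorted[5] = xXY$xYxX  (last char: 'X')
  sorted[6] = xXxXY$xY  (last char: 'Y')
  sorted[7] = xYxXxXY$  (last char: '$')
Last column: YxxXxXY$
Original string S is at sorted index 7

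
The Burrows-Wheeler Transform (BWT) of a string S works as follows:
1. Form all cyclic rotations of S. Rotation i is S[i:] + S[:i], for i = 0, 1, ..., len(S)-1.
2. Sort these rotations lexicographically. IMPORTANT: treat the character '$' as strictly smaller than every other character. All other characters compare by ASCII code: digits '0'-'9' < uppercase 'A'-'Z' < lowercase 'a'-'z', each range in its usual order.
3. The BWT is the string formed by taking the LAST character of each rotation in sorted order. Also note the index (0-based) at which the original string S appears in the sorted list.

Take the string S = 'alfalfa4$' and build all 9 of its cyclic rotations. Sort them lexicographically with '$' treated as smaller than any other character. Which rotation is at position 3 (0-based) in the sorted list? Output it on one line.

Answer: alfa4$alf

Derivation:
All 9 rotations (rotation i = S[i:]+S[:i]):
  rot[0] = alfalfa4$
  rot[1] = lfalfa4$a
  rot[2] = falfa4$al
  rot[3] = alfa4$alf
  rot[4] = lfa4$alfa
  rot[5] = fa4$alfal
  rot[6] = a4$alfalf
  rot[7] = 4$alfalfa
  rot[8] = $alfalfa4
Sorted (with $ < everything):
  sorted[0] = $alfalfa4
  sorted[1] = 4$alfalfa
  sorted[2] = a4$alfalf
  sorted[3] = alfa4$alf
  sorted[4] = alfalfa4$
  sorted[5] = fa4$alfal
  sorted[6] = falfa4$al
  sorted[7] = lfa4$alfa
  sorted[8] = lfalfa4$a
sorted[3] = alfa4$alf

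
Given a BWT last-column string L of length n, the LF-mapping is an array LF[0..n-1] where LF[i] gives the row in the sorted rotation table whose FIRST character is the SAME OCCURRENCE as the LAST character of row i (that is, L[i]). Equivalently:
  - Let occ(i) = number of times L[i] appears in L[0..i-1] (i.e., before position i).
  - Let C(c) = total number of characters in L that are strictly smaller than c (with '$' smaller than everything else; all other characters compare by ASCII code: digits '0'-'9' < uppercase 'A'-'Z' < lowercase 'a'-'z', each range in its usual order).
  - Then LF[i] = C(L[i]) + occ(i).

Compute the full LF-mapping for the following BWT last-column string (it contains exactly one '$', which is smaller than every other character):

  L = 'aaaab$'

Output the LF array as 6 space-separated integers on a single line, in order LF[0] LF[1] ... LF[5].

Char counts: '$':1, 'a':4, 'b':1
C (first-col start): C('$')=0, C('a')=1, C('b')=5
L[0]='a': occ=0, LF[0]=C('a')+0=1+0=1
L[1]='a': occ=1, LF[1]=C('a')+1=1+1=2
L[2]='a': occ=2, LF[2]=C('a')+2=1+2=3
L[3]='a': occ=3, LF[3]=C('a')+3=1+3=4
L[4]='b': occ=0, LF[4]=C('b')+0=5+0=5
L[5]='$': occ=0, LF[5]=C('$')+0=0+0=0

Answer: 1 2 3 4 5 0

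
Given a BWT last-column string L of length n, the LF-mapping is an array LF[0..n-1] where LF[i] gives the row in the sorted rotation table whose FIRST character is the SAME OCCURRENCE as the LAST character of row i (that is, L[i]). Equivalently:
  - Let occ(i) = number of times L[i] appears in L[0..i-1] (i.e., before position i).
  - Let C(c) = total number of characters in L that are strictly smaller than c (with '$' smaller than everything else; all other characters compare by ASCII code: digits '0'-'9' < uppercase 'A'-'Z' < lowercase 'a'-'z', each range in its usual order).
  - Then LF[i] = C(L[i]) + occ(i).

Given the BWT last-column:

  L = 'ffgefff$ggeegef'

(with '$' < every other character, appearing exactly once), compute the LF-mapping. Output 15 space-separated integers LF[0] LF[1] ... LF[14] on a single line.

Char counts: '$':1, 'e':4, 'f':6, 'g':4
C (first-col start): C('$')=0, C('e')=1, C('f')=5, C('g')=11
L[0]='f': occ=0, LF[0]=C('f')+0=5+0=5
L[1]='f': occ=1, LF[1]=C('f')+1=5+1=6
L[2]='g': occ=0, LF[2]=C('g')+0=11+0=11
L[3]='e': occ=0, LF[3]=C('e')+0=1+0=1
L[4]='f': occ=2, LF[4]=C('f')+2=5+2=7
L[5]='f': occ=3, LF[5]=C('f')+3=5+3=8
L[6]='f': occ=4, LF[6]=C('f')+4=5+4=9
L[7]='$': occ=0, LF[7]=C('$')+0=0+0=0
L[8]='g': occ=1, LF[8]=C('g')+1=11+1=12
L[9]='g': occ=2, LF[9]=C('g')+2=11+2=13
L[10]='e': occ=1, LF[10]=C('e')+1=1+1=2
L[11]='e': occ=2, LF[11]=C('e')+2=1+2=3
L[12]='g': occ=3, LF[12]=C('g')+3=11+3=14
L[13]='e': occ=3, LF[13]=C('e')+3=1+3=4
L[14]='f': occ=5, LF[14]=C('f')+5=5+5=10

Answer: 5 6 11 1 7 8 9 0 12 13 2 3 14 4 10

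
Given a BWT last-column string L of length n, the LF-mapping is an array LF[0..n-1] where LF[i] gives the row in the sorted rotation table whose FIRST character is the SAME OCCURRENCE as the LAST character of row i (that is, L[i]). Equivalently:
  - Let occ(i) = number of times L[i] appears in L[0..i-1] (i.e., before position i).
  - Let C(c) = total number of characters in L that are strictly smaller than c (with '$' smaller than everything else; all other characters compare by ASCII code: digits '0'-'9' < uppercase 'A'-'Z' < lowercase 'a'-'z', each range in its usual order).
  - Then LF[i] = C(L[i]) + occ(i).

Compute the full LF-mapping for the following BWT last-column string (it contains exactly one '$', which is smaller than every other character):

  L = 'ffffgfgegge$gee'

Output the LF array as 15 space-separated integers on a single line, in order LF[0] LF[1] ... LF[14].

Char counts: '$':1, 'e':4, 'f':5, 'g':5
C (first-col start): C('$')=0, C('e')=1, C('f')=5, C('g')=10
L[0]='f': occ=0, LF[0]=C('f')+0=5+0=5
L[1]='f': occ=1, LF[1]=C('f')+1=5+1=6
L[2]='f': occ=2, LF[2]=C('f')+2=5+2=7
L[3]='f': occ=3, LF[3]=C('f')+3=5+3=8
L[4]='g': occ=0, LF[4]=C('g')+0=10+0=10
L[5]='f': occ=4, LF[5]=C('f')+4=5+4=9
L[6]='g': occ=1, LF[6]=C('g')+1=10+1=11
L[7]='e': occ=0, LF[7]=C('e')+0=1+0=1
L[8]='g': occ=2, LF[8]=C('g')+2=10+2=12
L[9]='g': occ=3, LF[9]=C('g')+3=10+3=13
L[10]='e': occ=1, LF[10]=C('e')+1=1+1=2
L[11]='$': occ=0, LF[11]=C('$')+0=0+0=0
L[12]='g': occ=4, LF[12]=C('g')+4=10+4=14
L[13]='e': occ=2, LF[13]=C('e')+2=1+2=3
L[14]='e': occ=3, LF[14]=C('e')+3=1+3=4

Answer: 5 6 7 8 10 9 11 1 12 13 2 0 14 3 4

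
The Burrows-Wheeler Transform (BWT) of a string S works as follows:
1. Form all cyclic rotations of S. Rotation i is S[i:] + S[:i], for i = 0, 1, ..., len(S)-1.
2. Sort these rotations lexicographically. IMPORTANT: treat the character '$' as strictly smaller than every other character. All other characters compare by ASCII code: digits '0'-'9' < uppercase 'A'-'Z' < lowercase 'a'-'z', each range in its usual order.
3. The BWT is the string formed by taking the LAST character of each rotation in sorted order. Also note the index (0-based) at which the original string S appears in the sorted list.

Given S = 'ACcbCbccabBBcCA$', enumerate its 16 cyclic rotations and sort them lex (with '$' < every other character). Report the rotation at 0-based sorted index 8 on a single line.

All 16 rotations (rotation i = S[i:]+S[:i]):
  rot[0] = ACcbCbccabBBcCA$
  rot[1] = CcbCbccabBBcCA$A
  rot[2] = cbCbccabBBcCA$AC
  rot[3] = bCbccabBBcCA$ACc
  rot[4] = CbccabBBcCA$ACcb
  rot[5] = bccabBBcCA$ACcbC
  rot[6] = ccabBBcCA$ACcbCb
  rot[7] = cabBBcCA$ACcbCbc
  rot[8] = abBBcCA$ACcbCbcc
  rot[9] = bBBcCA$ACcbCbcca
  rot[10] = BBcCA$ACcbCbccab
  rot[11] = BcCA$ACcbCbccabB
  rot[12] = cCA$ACcbCbccabBB
  rot[13] = CA$ACcbCbccabBBc
  rot[14] = A$ACcbCbccabBBcC
  rot[15] = $ACcbCbccabBBcCA
Sorted (with $ < everything):
  sorted[0] = $ACcbCbccabBBcCA
  sorted[1] = A$ACcbCbccabBBcC
  sorted[2] = ACcbCbccabBBcCA$
  sorted[3] = BBcCA$ACcbCbccab
  sorted[4] = BcCA$ACcbCbccabB
  sorted[5] = CA$ACcbCbccabBBc
  sorted[6] = CbccabBBcCA$ACcb
  sorted[7] = CcbCbccabBBcCA$A
  sorted[8] = abBBcCA$ACcbCbcc
  sorted[9] = bBBcCA$ACcbCbcca
  sorted[10] = bCbccabBBcCA$ACc
  sorted[11] = bccabBBcCA$ACcbC
  sorted[12] = cCA$ACcbCbccabBB
  sorted[13] = cabBBcCA$ACcbCbc
  sorted[14] = cbCbccabBBcCA$AC
  sorted[15] = ccabBBcCA$ACcbCb
sorted[8] = abBBcCA$ACcbCbcc

Answer: abBBcCA$ACcbCbcc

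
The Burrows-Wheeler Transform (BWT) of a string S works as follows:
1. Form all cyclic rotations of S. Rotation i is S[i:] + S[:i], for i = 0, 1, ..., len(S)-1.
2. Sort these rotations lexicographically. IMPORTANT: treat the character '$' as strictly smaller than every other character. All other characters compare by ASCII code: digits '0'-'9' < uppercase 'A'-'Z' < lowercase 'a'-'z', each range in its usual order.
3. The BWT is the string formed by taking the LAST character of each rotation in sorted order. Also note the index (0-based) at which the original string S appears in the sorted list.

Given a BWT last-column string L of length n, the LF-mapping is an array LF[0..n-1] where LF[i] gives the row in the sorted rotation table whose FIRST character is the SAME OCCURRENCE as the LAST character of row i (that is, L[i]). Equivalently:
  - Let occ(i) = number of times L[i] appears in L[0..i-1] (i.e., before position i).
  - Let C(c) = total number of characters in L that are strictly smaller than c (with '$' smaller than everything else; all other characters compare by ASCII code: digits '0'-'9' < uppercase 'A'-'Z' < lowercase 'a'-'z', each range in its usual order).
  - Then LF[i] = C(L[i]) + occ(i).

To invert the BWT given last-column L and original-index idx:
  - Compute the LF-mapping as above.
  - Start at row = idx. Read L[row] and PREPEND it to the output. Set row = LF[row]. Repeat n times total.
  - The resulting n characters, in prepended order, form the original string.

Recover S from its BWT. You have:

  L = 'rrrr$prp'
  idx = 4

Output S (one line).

Answer: rprprrr$

Derivation:
LF mapping: 3 4 5 6 0 1 7 2
Walk LF starting at row 4, prepending L[row]:
  step 1: row=4, L[4]='$', prepend. Next row=LF[4]=0
  step 2: row=0, L[0]='r', prepend. Next row=LF[0]=3
  step 3: row=3, L[3]='r', prepend. Next row=LF[3]=6
  step 4: row=6, L[6]='r', prepend. Next row=LF[6]=7
  step 5: row=7, L[7]='p', prepend. Next row=LF[7]=2
  step 6: row=2, L[2]='r', prepend. Next row=LF[2]=5
  step 7: row=5, L[5]='p', prepend. Next row=LF[5]=1
  step 8: row=1, L[1]='r', prepend. Next row=LF[1]=4
Reversed output: rprprrr$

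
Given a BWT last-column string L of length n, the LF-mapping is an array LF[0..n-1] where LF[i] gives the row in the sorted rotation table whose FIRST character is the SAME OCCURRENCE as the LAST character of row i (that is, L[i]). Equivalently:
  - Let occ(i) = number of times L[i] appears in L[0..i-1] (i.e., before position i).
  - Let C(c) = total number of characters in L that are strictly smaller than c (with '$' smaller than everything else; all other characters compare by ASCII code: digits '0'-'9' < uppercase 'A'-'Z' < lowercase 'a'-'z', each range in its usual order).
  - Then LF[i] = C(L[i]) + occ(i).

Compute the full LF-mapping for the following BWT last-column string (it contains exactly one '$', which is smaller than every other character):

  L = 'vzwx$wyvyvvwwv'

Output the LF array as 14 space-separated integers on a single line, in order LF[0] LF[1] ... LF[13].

Char counts: '$':1, 'v':5, 'w':4, 'x':1, 'y':2, 'z':1
C (first-col start): C('$')=0, C('v')=1, C('w')=6, C('x')=10, C('y')=11, C('z')=13
L[0]='v': occ=0, LF[0]=C('v')+0=1+0=1
L[1]='z': occ=0, LF[1]=C('z')+0=13+0=13
L[2]='w': occ=0, LF[2]=C('w')+0=6+0=6
L[3]='x': occ=0, LF[3]=C('x')+0=10+0=10
L[4]='$': occ=0, LF[4]=C('$')+0=0+0=0
L[5]='w': occ=1, LF[5]=C('w')+1=6+1=7
L[6]='y': occ=0, LF[6]=C('y')+0=11+0=11
L[7]='v': occ=1, LF[7]=C('v')+1=1+1=2
L[8]='y': occ=1, LF[8]=C('y')+1=11+1=12
L[9]='v': occ=2, LF[9]=C('v')+2=1+2=3
L[10]='v': occ=3, LF[10]=C('v')+3=1+3=4
L[11]='w': occ=2, LF[11]=C('w')+2=6+2=8
L[12]='w': occ=3, LF[12]=C('w')+3=6+3=9
L[13]='v': occ=4, LF[13]=C('v')+4=1+4=5

Answer: 1 13 6 10 0 7 11 2 12 3 4 8 9 5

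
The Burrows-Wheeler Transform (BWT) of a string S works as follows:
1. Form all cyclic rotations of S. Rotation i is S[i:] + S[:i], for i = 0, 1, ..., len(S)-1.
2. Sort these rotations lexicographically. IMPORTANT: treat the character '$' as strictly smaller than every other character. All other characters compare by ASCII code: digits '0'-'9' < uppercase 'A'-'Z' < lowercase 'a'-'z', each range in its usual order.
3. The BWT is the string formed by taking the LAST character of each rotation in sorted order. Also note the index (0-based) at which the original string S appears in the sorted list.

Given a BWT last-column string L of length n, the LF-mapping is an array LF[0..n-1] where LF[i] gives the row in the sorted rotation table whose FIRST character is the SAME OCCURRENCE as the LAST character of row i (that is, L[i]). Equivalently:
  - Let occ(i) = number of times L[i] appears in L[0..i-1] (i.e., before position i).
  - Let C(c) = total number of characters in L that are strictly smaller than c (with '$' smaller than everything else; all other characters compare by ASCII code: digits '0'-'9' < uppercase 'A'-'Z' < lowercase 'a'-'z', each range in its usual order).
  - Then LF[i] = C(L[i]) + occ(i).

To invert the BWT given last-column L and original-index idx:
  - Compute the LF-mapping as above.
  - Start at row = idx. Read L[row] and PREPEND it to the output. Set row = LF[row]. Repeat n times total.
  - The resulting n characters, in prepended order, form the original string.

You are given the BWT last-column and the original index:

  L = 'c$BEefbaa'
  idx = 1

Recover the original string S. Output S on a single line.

LF mapping: 6 0 1 2 7 8 5 3 4
Walk LF starting at row 1, prepending L[row]:
  step 1: row=1, L[1]='$', prepend. Next row=LF[1]=0
  step 2: row=0, L[0]='c', prepend. Next row=LF[0]=6
  step 3: row=6, L[6]='b', prepend. Next row=LF[6]=5
  step 4: row=5, L[5]='f', prepend. Next row=LF[5]=8
  step 5: row=8, L[8]='a', prepend. Next row=LF[8]=4
  step 6: row=4, L[4]='e', prepend. Next row=LF[4]=7
  step 7: row=7, L[7]='a', prepend. Next row=LF[7]=3
  step 8: row=3, L[3]='E', prepend. Next row=LF[3]=2
  step 9: row=2, L[2]='B', prepend. Next row=LF[2]=1
Reversed output: BEaeafbc$

Answer: BEaeafbc$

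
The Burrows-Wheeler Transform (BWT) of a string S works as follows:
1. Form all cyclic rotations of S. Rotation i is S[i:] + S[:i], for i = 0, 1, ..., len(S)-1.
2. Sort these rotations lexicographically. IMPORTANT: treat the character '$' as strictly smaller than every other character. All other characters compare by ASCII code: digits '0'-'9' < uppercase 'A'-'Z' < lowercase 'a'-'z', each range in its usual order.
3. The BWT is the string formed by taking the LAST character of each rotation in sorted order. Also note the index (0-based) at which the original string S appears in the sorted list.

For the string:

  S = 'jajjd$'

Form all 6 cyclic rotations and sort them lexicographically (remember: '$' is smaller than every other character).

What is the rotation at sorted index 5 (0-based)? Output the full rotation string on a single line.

Answer: jjd$ja

Derivation:
All 6 rotations (rotation i = S[i:]+S[:i]):
  rot[0] = jajjd$
  rot[1] = ajjd$j
  rot[2] = jjd$ja
  rot[3] = jd$jaj
  rot[4] = d$jajj
  rot[5] = $jajjd
Sorted (with $ < everything):
  sorted[0] = $jajjd
  sorted[1] = ajjd$j
  sorted[2] = d$jajj
  sorted[3] = jajjd$
  sorted[4] = jd$jaj
  sorted[5] = jjd$ja
sorted[5] = jjd$ja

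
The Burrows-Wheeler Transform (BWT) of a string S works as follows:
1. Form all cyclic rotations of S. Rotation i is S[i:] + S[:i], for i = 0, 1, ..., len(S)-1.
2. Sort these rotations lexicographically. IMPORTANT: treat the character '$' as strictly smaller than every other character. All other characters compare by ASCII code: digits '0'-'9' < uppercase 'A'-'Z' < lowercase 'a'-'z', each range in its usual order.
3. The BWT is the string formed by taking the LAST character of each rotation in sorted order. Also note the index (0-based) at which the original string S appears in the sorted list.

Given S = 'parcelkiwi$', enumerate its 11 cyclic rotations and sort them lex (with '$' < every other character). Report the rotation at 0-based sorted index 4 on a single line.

Answer: i$parcelkiw

Derivation:
All 11 rotations (rotation i = S[i:]+S[:i]):
  rot[0] = parcelkiwi$
  rot[1] = arcelkiwi$p
  rot[2] = rcelkiwi$pa
  rot[3] = celkiwi$par
  rot[4] = elkiwi$parc
  rot[5] = lkiwi$parce
  rot[6] = kiwi$parcel
  rot[7] = iwi$parcelk
  rot[8] = wi$parcelki
  rot[9] = i$parcelkiw
  rot[10] = $parcelkiwi
Sorted (with $ < everything):
  sorted[0] = $parcelkiwi
  sorted[1] = arcelkiwi$p
  sorted[2] = celkiwi$par
  sorted[3] = elkiwi$parc
  sorted[4] = i$parcelkiw
  sorted[5] = iwi$parcelk
  sorted[6] = kiwi$parcel
  sorted[7] = lkiwi$parce
  sorted[8] = parcelkiwi$
  sorted[9] = rcelkiwi$pa
  sorted[10] = wi$parcelki
sorted[4] = i$parcelkiw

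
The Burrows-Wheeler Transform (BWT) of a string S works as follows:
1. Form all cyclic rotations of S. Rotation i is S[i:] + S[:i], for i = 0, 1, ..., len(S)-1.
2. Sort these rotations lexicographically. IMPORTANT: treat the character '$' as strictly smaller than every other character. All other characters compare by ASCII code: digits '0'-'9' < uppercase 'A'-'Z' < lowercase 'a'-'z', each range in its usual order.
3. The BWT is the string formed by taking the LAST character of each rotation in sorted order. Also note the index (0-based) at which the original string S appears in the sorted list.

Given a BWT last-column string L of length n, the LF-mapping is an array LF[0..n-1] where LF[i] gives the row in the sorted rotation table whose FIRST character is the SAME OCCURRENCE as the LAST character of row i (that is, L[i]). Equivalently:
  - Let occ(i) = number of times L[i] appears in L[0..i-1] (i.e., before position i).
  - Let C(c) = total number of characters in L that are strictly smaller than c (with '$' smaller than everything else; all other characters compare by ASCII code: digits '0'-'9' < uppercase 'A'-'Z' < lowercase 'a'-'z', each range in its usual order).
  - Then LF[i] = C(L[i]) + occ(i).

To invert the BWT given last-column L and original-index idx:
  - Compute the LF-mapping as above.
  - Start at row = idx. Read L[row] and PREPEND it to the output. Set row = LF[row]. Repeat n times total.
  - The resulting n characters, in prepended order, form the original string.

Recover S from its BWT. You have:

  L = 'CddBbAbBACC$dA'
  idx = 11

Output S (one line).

Answer: dABCbBAddACbC$

Derivation:
LF mapping: 6 11 12 4 9 1 10 5 2 7 8 0 13 3
Walk LF starting at row 11, prepending L[row]:
  step 1: row=11, L[11]='$', prepend. Next row=LF[11]=0
  step 2: row=0, L[0]='C', prepend. Next row=LF[0]=6
  step 3: row=6, L[6]='b', prepend. Next row=LF[6]=10
  step 4: row=10, L[10]='C', prepend. Next row=LF[10]=8
  step 5: row=8, L[8]='A', prepend. Next row=LF[8]=2
  step 6: row=2, L[2]='d', prepend. Next row=LF[2]=12
  step 7: row=12, L[12]='d', prepend. Next row=LF[12]=13
  step 8: row=13, L[13]='A', prepend. Next row=LF[13]=3
  step 9: row=3, L[3]='B', prepend. Next row=LF[3]=4
  step 10: row=4, L[4]='b', prepend. Next row=LF[4]=9
  step 11: row=9, L[9]='C', prepend. Next row=LF[9]=7
  step 12: row=7, L[7]='B', prepend. Next row=LF[7]=5
  step 13: row=5, L[5]='A', prepend. Next row=LF[5]=1
  step 14: row=1, L[1]='d', prepend. Next row=LF[1]=11
Reversed output: dABCbBAddACbC$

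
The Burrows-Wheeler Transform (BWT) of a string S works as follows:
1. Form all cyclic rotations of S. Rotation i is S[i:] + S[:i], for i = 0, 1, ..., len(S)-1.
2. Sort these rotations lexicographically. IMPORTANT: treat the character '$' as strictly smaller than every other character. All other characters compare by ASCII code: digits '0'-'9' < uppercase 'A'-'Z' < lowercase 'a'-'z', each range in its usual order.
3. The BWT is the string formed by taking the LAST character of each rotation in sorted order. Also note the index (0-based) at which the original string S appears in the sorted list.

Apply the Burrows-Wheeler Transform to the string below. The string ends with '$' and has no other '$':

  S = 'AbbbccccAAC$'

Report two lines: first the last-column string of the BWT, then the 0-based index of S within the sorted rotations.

All 12 rotations (rotation i = S[i:]+S[:i]):
  rot[0] = AbbbccccAAC$
  rot[1] = bbbccccAAC$A
  rot[2] = bbccccAAC$Ab
  rot[3] = bccccAAC$Abb
  rot[4] = ccccAAC$Abbb
  rot[5] = cccAAC$Abbbc
  rot[6] = ccAAC$Abbbcc
  rot[7] = cAAC$Abbbccc
  rot[8] = AAC$Abbbcccc
  rot[9] = AC$AbbbccccA
  rot[10] = C$AbbbccccAA
  rot[11] = $AbbbccccAAC
Sorted (with $ < everything):
  sorted[0] = $AbbbccccAAC  (last char: 'C')
  sorted[1] = AAC$Abbbcccc  (last char: 'c')
  sorted[2] = AC$AbbbccccA  (last char: 'A')
  sorted[3] = AbbbccccAAC$  (last char: '$')
  sorted[4] = C$AbbbccccAA  (last char: 'A')
  sorted[5] = bbbccccAAC$A  (last char: 'A')
  sorted[6] = bbccccAAC$Ab  (last char: 'b')
  sorted[7] = bccccAAC$Abb  (last char: 'b')
  sorted[8] = cAAC$Abbbccc  (last char: 'c')
  sorted[9] = ccAAC$Abbbcc  (last char: 'c')
  sorted[10] = cccAAC$Abbbc  (last char: 'c')
  sorted[11] = ccccAAC$Abbb  (last char: 'b')
Last column: CcA$AAbbcccb
Original string S is at sorted index 3

Answer: CcA$AAbbcccb
3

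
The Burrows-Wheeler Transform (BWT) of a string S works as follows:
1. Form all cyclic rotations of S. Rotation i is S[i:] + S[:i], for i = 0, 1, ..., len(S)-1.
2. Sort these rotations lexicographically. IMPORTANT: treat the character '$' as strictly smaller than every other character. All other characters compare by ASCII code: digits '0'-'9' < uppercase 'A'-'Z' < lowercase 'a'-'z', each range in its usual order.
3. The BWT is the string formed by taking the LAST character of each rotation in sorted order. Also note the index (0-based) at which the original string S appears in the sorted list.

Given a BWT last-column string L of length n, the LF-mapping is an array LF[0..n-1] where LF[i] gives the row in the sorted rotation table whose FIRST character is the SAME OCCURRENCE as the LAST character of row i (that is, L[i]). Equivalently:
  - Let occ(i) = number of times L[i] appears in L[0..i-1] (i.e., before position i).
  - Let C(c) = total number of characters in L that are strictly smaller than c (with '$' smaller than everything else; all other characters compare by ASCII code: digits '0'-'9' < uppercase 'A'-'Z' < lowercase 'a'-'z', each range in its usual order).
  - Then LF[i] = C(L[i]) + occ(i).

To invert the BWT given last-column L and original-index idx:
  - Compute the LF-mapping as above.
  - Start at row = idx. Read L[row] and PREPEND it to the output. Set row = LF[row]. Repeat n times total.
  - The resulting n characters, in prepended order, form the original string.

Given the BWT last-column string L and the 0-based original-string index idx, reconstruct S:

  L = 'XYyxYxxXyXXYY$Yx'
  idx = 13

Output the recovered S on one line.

Answer: xyYxYXxXYyXYxYX$

Derivation:
LF mapping: 1 5 14 10 6 11 12 2 15 3 4 7 8 0 9 13
Walk LF starting at row 13, prepending L[row]:
  step 1: row=13, L[13]='$', prepend. Next row=LF[13]=0
  step 2: row=0, L[0]='X', prepend. Next row=LF[0]=1
  step 3: row=1, L[1]='Y', prepend. Next row=LF[1]=5
  step 4: row=5, L[5]='x', prepend. Next row=LF[5]=11
  step 5: row=11, L[11]='Y', prepend. Next row=LF[11]=7
  step 6: row=7, L[7]='X', prepend. Next row=LF[7]=2
  step 7: row=2, L[2]='y', prepend. Next row=LF[2]=14
  step 8: row=14, L[14]='Y', prepend. Next row=LF[14]=9
  step 9: row=9, L[9]='X', prepend. Next row=LF[9]=3
  step 10: row=3, L[3]='x', prepend. Next row=LF[3]=10
  step 11: row=10, L[10]='X', prepend. Next row=LF[10]=4
  step 12: row=4, L[4]='Y', prepend. Next row=LF[4]=6
  step 13: row=6, L[6]='x', prepend. Next row=LF[6]=12
  step 14: row=12, L[12]='Y', prepend. Next row=LF[12]=8
  step 15: row=8, L[8]='y', prepend. Next row=LF[8]=15
  step 16: row=15, L[15]='x', prepend. Next row=LF[15]=13
Reversed output: xyYxYXxXYyXYxYX$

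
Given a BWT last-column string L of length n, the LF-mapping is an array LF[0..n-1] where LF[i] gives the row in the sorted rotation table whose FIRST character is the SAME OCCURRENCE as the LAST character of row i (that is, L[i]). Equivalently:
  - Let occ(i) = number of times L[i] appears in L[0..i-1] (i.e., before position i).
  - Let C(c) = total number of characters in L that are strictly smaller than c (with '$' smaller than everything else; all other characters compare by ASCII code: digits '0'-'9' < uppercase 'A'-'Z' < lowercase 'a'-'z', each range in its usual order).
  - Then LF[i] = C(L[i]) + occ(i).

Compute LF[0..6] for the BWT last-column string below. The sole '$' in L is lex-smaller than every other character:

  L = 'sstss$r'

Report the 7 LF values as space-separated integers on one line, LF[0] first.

Char counts: '$':1, 'r':1, 's':4, 't':1
C (first-col start): C('$')=0, C('r')=1, C('s')=2, C('t')=6
L[0]='s': occ=0, LF[0]=C('s')+0=2+0=2
L[1]='s': occ=1, LF[1]=C('s')+1=2+1=3
L[2]='t': occ=0, LF[2]=C('t')+0=6+0=6
L[3]='s': occ=2, LF[3]=C('s')+2=2+2=4
L[4]='s': occ=3, LF[4]=C('s')+3=2+3=5
L[5]='$': occ=0, LF[5]=C('$')+0=0+0=0
L[6]='r': occ=0, LF[6]=C('r')+0=1+0=1

Answer: 2 3 6 4 5 0 1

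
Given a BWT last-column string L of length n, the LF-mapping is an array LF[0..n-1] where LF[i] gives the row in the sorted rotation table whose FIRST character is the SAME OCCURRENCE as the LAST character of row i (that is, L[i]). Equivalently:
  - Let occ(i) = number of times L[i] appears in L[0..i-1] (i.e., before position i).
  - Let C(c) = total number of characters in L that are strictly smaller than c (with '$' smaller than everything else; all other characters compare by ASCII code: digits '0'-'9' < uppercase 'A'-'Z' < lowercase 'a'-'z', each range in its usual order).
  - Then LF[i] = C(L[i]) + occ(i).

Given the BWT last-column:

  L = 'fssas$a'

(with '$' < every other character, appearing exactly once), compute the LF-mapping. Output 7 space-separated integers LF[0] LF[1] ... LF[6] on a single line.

Char counts: '$':1, 'a':2, 'f':1, 's':3
C (first-col start): C('$')=0, C('a')=1, C('f')=3, C('s')=4
L[0]='f': occ=0, LF[0]=C('f')+0=3+0=3
L[1]='s': occ=0, LF[1]=C('s')+0=4+0=4
L[2]='s': occ=1, LF[2]=C('s')+1=4+1=5
L[3]='a': occ=0, LF[3]=C('a')+0=1+0=1
L[4]='s': occ=2, LF[4]=C('s')+2=4+2=6
L[5]='$': occ=0, LF[5]=C('$')+0=0+0=0
L[6]='a': occ=1, LF[6]=C('a')+1=1+1=2

Answer: 3 4 5 1 6 0 2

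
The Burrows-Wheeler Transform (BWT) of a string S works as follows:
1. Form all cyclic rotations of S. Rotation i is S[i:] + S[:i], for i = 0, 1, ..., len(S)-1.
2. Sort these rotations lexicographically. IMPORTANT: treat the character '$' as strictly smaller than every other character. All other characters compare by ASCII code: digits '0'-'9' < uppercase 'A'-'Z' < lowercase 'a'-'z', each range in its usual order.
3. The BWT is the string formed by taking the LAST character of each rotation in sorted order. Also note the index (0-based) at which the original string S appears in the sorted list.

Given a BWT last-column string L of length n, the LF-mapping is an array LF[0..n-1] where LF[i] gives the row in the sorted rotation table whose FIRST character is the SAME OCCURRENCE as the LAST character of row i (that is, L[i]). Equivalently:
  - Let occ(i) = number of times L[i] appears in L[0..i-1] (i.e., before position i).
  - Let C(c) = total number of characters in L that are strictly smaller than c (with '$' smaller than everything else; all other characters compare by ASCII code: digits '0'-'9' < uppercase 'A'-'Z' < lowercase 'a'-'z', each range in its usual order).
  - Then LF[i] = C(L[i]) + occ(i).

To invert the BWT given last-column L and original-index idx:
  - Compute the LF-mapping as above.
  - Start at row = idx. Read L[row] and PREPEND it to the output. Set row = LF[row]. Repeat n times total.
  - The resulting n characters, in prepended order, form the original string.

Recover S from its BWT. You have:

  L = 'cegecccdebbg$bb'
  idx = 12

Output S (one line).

Answer: eccbgebgbebdcc$

Derivation:
LF mapping: 5 10 13 11 6 7 8 9 12 1 2 14 0 3 4
Walk LF starting at row 12, prepending L[row]:
  step 1: row=12, L[12]='$', prepend. Next row=LF[12]=0
  step 2: row=0, L[0]='c', prepend. Next row=LF[0]=5
  step 3: row=5, L[5]='c', prepend. Next row=LF[5]=7
  step 4: row=7, L[7]='d', prepend. Next row=LF[7]=9
  step 5: row=9, L[9]='b', prepend. Next row=LF[9]=1
  step 6: row=1, L[1]='e', prepend. Next row=LF[1]=10
  step 7: row=10, L[10]='b', prepend. Next row=LF[10]=2
  step 8: row=2, L[2]='g', prepend. Next row=LF[2]=13
  step 9: row=13, L[13]='b', prepend. Next row=LF[13]=3
  step 10: row=3, L[3]='e', prepend. Next row=LF[3]=11
  step 11: row=11, L[11]='g', prepend. Next row=LF[11]=14
  step 12: row=14, L[14]='b', prepend. Next row=LF[14]=4
  step 13: row=4, L[4]='c', prepend. Next row=LF[4]=6
  step 14: row=6, L[6]='c', prepend. Next row=LF[6]=8
  step 15: row=8, L[8]='e', prepend. Next row=LF[8]=12
Reversed output: eccbgebgbebdcc$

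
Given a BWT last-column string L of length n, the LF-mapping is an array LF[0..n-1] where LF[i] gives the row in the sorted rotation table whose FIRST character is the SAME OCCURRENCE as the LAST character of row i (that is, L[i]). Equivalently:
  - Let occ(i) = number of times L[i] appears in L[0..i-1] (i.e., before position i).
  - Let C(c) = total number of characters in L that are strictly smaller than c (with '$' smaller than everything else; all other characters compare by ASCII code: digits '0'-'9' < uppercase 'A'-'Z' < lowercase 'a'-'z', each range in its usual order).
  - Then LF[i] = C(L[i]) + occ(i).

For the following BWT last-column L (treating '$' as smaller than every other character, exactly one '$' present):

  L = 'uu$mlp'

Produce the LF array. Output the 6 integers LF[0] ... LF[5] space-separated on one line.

Char counts: '$':1, 'l':1, 'm':1, 'p':1, 'u':2
C (first-col start): C('$')=0, C('l')=1, C('m')=2, C('p')=3, C('u')=4
L[0]='u': occ=0, LF[0]=C('u')+0=4+0=4
L[1]='u': occ=1, LF[1]=C('u')+1=4+1=5
L[2]='$': occ=0, LF[2]=C('$')+0=0+0=0
L[3]='m': occ=0, LF[3]=C('m')+0=2+0=2
L[4]='l': occ=0, LF[4]=C('l')+0=1+0=1
L[5]='p': occ=0, LF[5]=C('p')+0=3+0=3

Answer: 4 5 0 2 1 3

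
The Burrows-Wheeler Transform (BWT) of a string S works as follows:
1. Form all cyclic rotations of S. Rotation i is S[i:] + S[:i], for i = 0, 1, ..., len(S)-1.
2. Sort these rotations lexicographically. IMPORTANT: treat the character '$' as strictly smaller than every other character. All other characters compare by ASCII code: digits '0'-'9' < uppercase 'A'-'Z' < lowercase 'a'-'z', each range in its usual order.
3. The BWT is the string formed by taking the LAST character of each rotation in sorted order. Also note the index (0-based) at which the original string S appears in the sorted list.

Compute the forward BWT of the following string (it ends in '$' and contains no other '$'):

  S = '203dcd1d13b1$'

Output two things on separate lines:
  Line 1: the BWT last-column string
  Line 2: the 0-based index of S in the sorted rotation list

Answer: 12bdd$103d1c3
5

Derivation:
All 13 rotations (rotation i = S[i:]+S[:i]):
  rot[0] = 203dcd1d13b1$
  rot[1] = 03dcd1d13b1$2
  rot[2] = 3dcd1d13b1$20
  rot[3] = dcd1d13b1$203
  rot[4] = cd1d13b1$203d
  rot[5] = d1d13b1$203dc
  rot[6] = 1d13b1$203dcd
  rot[7] = d13b1$203dcd1
  rot[8] = 13b1$203dcd1d
  rot[9] = 3b1$203dcd1d1
  rot[10] = b1$203dcd1d13
  rot[11] = 1$203dcd1d13b
  rot[12] = $203dcd1d13b1
Sorted (with $ < everything):
  sorted[0] = $203dcd1d13b1  (last char: '1')
  sorted[1] = 03dcd1d13b1$2  (last char: '2')
  sorted[2] = 1$203dcd1d13b  (last char: 'b')
  sorted[3] = 13b1$203dcd1d  (last char: 'd')
  sorted[4] = 1d13b1$203dcd  (last char: 'd')
  sorted[5] = 203dcd1d13b1$  (last char: '$')
  sorted[6] = 3b1$203dcd1d1  (last char: '1')
  sorted[7] = 3dcd1d13b1$20  (last char: '0')
  sorted[8] = b1$203dcd1d13  (last char: '3')
  sorted[9] = cd1d13b1$203d  (last char: 'd')
  sorted[10] = d13b1$203dcd1  (last char: '1')
  sorted[11] = d1d13b1$203dc  (last char: 'c')
  sorted[12] = dcd1d13b1$203  (last char: '3')
Last column: 12bdd$103d1c3
Original string S is at sorted index 5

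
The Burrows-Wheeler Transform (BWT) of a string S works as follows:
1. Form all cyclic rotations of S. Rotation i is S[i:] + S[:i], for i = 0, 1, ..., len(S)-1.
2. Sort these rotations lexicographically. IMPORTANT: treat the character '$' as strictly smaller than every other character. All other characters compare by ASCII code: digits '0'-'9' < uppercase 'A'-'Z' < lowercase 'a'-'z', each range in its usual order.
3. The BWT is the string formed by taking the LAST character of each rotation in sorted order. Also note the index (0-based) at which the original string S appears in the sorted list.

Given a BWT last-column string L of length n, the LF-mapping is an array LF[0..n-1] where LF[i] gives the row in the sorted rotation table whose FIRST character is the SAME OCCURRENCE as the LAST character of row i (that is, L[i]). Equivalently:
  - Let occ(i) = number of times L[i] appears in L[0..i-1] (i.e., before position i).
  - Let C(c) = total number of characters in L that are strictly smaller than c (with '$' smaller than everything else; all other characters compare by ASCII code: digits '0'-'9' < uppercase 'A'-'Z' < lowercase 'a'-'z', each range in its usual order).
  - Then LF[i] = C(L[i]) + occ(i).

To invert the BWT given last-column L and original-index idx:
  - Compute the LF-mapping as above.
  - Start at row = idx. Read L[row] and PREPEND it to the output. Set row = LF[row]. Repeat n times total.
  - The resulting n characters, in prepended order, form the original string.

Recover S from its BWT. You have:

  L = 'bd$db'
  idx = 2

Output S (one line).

Answer: bddb$

Derivation:
LF mapping: 1 3 0 4 2
Walk LF starting at row 2, prepending L[row]:
  step 1: row=2, L[2]='$', prepend. Next row=LF[2]=0
  step 2: row=0, L[0]='b', prepend. Next row=LF[0]=1
  step 3: row=1, L[1]='d', prepend. Next row=LF[1]=3
  step 4: row=3, L[3]='d', prepend. Next row=LF[3]=4
  step 5: row=4, L[4]='b', prepend. Next row=LF[4]=2
Reversed output: bddb$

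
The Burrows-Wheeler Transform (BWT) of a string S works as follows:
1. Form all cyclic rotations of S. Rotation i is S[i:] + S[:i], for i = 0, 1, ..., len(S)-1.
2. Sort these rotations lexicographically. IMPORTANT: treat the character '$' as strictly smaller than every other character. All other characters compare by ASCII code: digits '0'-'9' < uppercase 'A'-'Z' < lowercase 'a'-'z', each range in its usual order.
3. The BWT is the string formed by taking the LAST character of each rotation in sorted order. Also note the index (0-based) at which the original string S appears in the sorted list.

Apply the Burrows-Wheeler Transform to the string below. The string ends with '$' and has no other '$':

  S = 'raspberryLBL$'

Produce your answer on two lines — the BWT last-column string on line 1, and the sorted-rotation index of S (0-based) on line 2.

All 13 rotations (rotation i = S[i:]+S[:i]):
  rot[0] = raspberryLBL$
  rot[1] = aspberryLBL$r
  rot[2] = spberryLBL$ra
  rot[3] = pberryLBL$ras
  rot[4] = berryLBL$rasp
  rot[5] = erryLBL$raspb
  rot[6] = rryLBL$raspbe
  rot[7] = ryLBL$raspber
  rot[8] = yLBL$raspberr
  rot[9] = LBL$raspberry
  rot[10] = BL$raspberryL
  rot[11] = L$raspberryLB
  rot[12] = $raspberryLBL
Sorted (with $ < everything):
  sorted[0] = $raspberryLBL  (last char: 'L')
  sorted[1] = BL$raspberryL  (last char: 'L')
  sorted[2] = L$raspberryLB  (last char: 'B')
  sorted[3] = LBL$raspberry  (last char: 'y')
  sorted[4] = aspberryLBL$r  (last char: 'r')
  sorted[5] = berryLBL$rasp  (last char: 'p')
  sorted[6] = erryLBL$raspb  (last char: 'b')
  sorted[7] = pberryLBL$ras  (last char: 's')
  sorted[8] = raspberryLBL$  (last char: '$')
  sorted[9] = rryLBL$raspbe  (last char: 'e')
  sorted[10] = ryLBL$raspber  (last char: 'r')
  sorted[11] = spberryLBL$ra  (last char: 'a')
  sorted[12] = yLBL$raspberr  (last char: 'r')
Last column: LLByrpbs$erar
Original string S is at sorted index 8

Answer: LLByrpbs$erar
8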